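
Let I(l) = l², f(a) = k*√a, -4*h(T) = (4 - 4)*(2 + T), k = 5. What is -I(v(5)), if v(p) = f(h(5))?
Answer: 0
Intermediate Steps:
h(T) = 0 (h(T) = -(4 - 4)*(2 + T)/4 = -0*(2 + T) = -¼*0 = 0)
f(a) = 5*√a
v(p) = 0 (v(p) = 5*√0 = 5*0 = 0)
-I(v(5)) = -1*0² = -1*0 = 0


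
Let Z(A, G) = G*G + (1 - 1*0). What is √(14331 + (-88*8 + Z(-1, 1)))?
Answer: √13629 ≈ 116.74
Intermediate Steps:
Z(A, G) = 1 + G² (Z(A, G) = G² + (1 + 0) = G² + 1 = 1 + G²)
√(14331 + (-88*8 + Z(-1, 1))) = √(14331 + (-88*8 + (1 + 1²))) = √(14331 + (-704 + (1 + 1))) = √(14331 + (-704 + 2)) = √(14331 - 702) = √13629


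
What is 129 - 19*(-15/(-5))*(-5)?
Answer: 414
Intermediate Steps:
129 - 19*(-15/(-5))*(-5) = 129 - 19*(-15*(-⅕))*(-5) = 129 - 57*(-5) = 129 - 19*(-15) = 129 + 285 = 414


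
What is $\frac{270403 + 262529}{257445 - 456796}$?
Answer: $- \frac{532932}{199351} \approx -2.6733$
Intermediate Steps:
$\frac{270403 + 262529}{257445 - 456796} = \frac{532932}{-199351} = 532932 \left(- \frac{1}{199351}\right) = - \frac{532932}{199351}$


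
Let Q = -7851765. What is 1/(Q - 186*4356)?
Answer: -1/8661981 ≈ -1.1545e-7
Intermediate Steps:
1/(Q - 186*4356) = 1/(-7851765 - 186*4356) = 1/(-7851765 - 810216) = 1/(-8661981) = -1/8661981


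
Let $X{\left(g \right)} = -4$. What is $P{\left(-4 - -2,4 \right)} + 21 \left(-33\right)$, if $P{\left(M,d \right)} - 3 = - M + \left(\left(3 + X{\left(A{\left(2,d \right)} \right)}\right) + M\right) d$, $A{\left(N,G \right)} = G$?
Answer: $-700$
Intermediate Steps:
$P{\left(M,d \right)} = 3 - M + d \left(-1 + M\right)$ ($P{\left(M,d \right)} = 3 - \left(M - \left(\left(3 - 4\right) + M\right) d\right) = 3 - \left(M - \left(-1 + M\right) d\right) = 3 - \left(M - d \left(-1 + M\right)\right) = 3 - M + d \left(-1 + M\right)$)
$P{\left(-4 - -2,4 \right)} + 21 \left(-33\right) = \left(3 - \left(-4 - -2\right) - 4 + \left(-4 - -2\right) 4\right) + 21 \left(-33\right) = \left(3 - \left(-4 + 2\right) - 4 + \left(-4 + 2\right) 4\right) - 693 = \left(3 - -2 - 4 - 8\right) - 693 = \left(3 + 2 - 4 - 8\right) - 693 = -7 - 693 = -700$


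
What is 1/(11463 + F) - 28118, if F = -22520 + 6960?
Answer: -115199447/4097 ≈ -28118.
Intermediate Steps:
F = -15560
1/(11463 + F) - 28118 = 1/(11463 - 15560) - 28118 = 1/(-4097) - 28118 = -1/4097 - 28118 = -115199447/4097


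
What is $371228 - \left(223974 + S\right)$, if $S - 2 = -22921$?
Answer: $170173$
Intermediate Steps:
$S = -22919$ ($S = 2 - 22921 = -22919$)
$371228 - \left(223974 + S\right) = 371228 - \left(223974 - 22919\right) = 371228 - 201055 = 170173$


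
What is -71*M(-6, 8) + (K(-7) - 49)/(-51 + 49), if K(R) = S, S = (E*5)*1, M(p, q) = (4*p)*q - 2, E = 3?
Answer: 13791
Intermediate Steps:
M(p, q) = -2 + 4*p*q (M(p, q) = 4*p*q - 2 = -2 + 4*p*q)
S = 15 (S = (3*5)*1 = 15*1 = 15)
K(R) = 15
-71*M(-6, 8) + (K(-7) - 49)/(-51 + 49) = -71*(-2 + 4*(-6)*8) + (15 - 49)/(-51 + 49) = -71*(-2 - 192) - 34/(-2) = -71*(-194) - 34*(-½) = 13774 + 17 = 13791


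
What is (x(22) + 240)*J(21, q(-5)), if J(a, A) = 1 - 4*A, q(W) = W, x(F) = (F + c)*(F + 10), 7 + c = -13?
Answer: 6384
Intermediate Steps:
c = -20 (c = -7 - 13 = -20)
x(F) = (-20 + F)*(10 + F) (x(F) = (F - 20)*(F + 10) = (-20 + F)*(10 + F))
(x(22) + 240)*J(21, q(-5)) = ((-200 + 22**2 - 10*22) + 240)*(1 - 4*(-5)) = ((-200 + 484 - 220) + 240)*(1 + 20) = (64 + 240)*21 = 304*21 = 6384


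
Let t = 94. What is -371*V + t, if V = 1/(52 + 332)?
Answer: 35725/384 ≈ 93.034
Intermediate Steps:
V = 1/384 ≈ 0.0026042
-371*V + t = -371*1/384 + 94 = -371/384 + 94 = 35725/384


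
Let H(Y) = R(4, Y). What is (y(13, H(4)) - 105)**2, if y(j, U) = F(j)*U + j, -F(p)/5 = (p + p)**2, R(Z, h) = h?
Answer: 185286544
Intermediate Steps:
F(p) = -20*p**2 (F(p) = -5*(p + p)**2 = -5*4*p**2 = -20*p**2)
H(Y) = Y
y(j, U) = j - 20*U*j**2 (y(j, U) = (-20*j**2)*U + j = -20*U*j**2 + j = j - 20*U*j**2)
(y(13, H(4)) - 105)**2 = (13*(1 - 20*4*13) - 105)**2 = (13*(1 - 1040) - 105)**2 = (13*(-1039) - 105)**2 = (-13507 - 105)**2 = (-13612)**2 = 185286544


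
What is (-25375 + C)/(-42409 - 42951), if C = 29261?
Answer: -1943/42680 ≈ -0.045525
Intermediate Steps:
(-25375 + C)/(-42409 - 42951) = (-25375 + 29261)/(-42409 - 42951) = 3886/(-85360) = 3886*(-1/85360) = -1943/42680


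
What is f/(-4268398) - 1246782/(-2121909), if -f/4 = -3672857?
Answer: -4308685250136/1509525355297 ≈ -2.8543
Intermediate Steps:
f = 14691428 (f = -4*(-3672857) = 14691428)
f/(-4268398) - 1246782/(-2121909) = 14691428/(-4268398) - 1246782/(-2121909) = 14691428*(-1/4268398) - 1246782*(-1/2121909) = -7345714/2134199 + 415594/707303 = -4308685250136/1509525355297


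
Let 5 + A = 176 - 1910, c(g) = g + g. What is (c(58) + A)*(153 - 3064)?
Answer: 4724553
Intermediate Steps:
c(g) = 2*g
A = -1739 (A = -5 + (176 - 1910) = -5 - 1734 = -1739)
(c(58) + A)*(153 - 3064) = (2*58 - 1739)*(153 - 3064) = (116 - 1739)*(-2911) = -1623*(-2911) = 4724553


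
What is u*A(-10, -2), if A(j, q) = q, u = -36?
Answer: 72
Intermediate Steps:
u*A(-10, -2) = -36*(-2) = 72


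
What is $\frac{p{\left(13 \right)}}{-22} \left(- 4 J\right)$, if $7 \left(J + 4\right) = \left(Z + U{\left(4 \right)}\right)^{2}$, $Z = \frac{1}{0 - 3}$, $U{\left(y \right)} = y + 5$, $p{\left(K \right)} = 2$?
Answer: $\frac{1696}{693} \approx 2.4473$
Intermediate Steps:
$U{\left(y \right)} = 5 + y$
$Z = - \frac{1}{3}$ ($Z = \frac{1}{-3} = - \frac{1}{3} \approx -0.33333$)
$J = \frac{424}{63}$ ($J = -4 + \frac{\left(- \frac{1}{3} + \left(5 + 4\right)\right)^{2}}{7} = -4 + \frac{\left(- \frac{1}{3} + 9\right)^{2}}{7} = -4 + \frac{\left(\frac{26}{3}\right)^{2}}{7} = -4 + \frac{1}{7} \cdot \frac{676}{9} = -4 + \frac{676}{63} = \frac{424}{63} \approx 6.7302$)
$\frac{p{\left(13 \right)}}{-22} \left(- 4 J\right) = \frac{2}{-22} \left(\left(-4\right) \frac{424}{63}\right) = 2 \left(- \frac{1}{22}\right) \left(- \frac{1696}{63}\right) = \left(- \frac{1}{11}\right) \left(- \frac{1696}{63}\right) = \frac{1696}{693}$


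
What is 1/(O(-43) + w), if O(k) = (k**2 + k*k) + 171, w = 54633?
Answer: 1/58502 ≈ 1.7093e-5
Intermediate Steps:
O(k) = 171 + 2*k**2 (O(k) = (k**2 + k**2) + 171 = 2*k**2 + 171 = 171 + 2*k**2)
1/(O(-43) + w) = 1/((171 + 2*(-43)**2) + 54633) = 1/((171 + 2*1849) + 54633) = 1/((171 + 3698) + 54633) = 1/(3869 + 54633) = 1/58502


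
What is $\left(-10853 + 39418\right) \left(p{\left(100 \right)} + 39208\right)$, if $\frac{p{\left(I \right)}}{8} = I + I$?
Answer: $1165680520$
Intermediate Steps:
$p{\left(I \right)} = 16 I$ ($p{\left(I \right)} = 8 \left(I + I\right) = 8 \cdot 2 I = 16 I$)
$\left(-10853 + 39418\right) \left(p{\left(100 \right)} + 39208\right) = \left(-10853 + 39418\right) \left(16 \cdot 100 + 39208\right) = 28565 \left(1600 + 39208\right) = 28565 \cdot 40808 = 1165680520$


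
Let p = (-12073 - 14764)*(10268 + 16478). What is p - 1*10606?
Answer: -717793008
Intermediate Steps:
p = -717782402 (p = -26837*26746 = -717782402)
p - 1*10606 = -717782402 - 1*10606 = -717782402 - 10606 = -717793008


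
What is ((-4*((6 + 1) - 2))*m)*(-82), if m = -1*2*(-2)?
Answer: 6560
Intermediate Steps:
m = 4 (m = -2*(-2) = 4)
((-4*((6 + 1) - 2))*m)*(-82) = (-4*((6 + 1) - 2)*4)*(-82) = (-4*(7 - 2)*4)*(-82) = (-4*5*4)*(-82) = -20*4*(-82) = -80*(-82) = 6560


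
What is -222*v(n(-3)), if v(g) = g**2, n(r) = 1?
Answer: -222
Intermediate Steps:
-222*v(n(-3)) = -222*1**2 = -222*1 = -222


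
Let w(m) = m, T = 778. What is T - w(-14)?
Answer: 792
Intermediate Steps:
T - w(-14) = 778 - 1*(-14) = 778 + 14 = 792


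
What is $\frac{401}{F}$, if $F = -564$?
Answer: $- \frac{401}{564} \approx -0.71099$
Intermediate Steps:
$\frac{401}{F} = \frac{401}{-564} = 401 \left(- \frac{1}{564}\right) = - \frac{401}{564}$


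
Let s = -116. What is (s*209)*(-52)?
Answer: 1260688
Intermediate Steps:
(s*209)*(-52) = -116*209*(-52) = -24244*(-52) = 1260688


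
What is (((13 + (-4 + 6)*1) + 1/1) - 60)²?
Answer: 1936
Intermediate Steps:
(((13 + (-4 + 6)*1) + 1/1) - 60)² = (((13 + 2*1) + 1) - 60)² = (((13 + 2) + 1) - 60)² = ((15 + 1) - 60)² = (16 - 60)² = (-44)² = 1936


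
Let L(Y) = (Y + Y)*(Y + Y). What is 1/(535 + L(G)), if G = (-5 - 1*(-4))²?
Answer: 1/539 ≈ 0.0018553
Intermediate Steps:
G = 1 (G = (-5 + 4)² = (-1)² = 1)
L(Y) = 4*Y² (L(Y) = (2*Y)*(2*Y) = 4*Y²)
1/(535 + L(G)) = 1/(535 + 4*1²) = 1/(535 + 4*1) = 1/(535 + 4) = 1/539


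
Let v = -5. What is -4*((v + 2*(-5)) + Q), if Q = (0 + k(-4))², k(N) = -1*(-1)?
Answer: 56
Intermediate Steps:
k(N) = 1
Q = 1 (Q = (0 + 1)² = 1² = 1)
-4*((v + 2*(-5)) + Q) = -4*((-5 + 2*(-5)) + 1) = -4*((-5 - 10) + 1) = -4*(-15 + 1) = -4*(-14) = 56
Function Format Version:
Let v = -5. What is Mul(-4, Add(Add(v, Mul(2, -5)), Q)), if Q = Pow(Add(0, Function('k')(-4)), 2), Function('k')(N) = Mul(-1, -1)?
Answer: 56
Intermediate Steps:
Function('k')(N) = 1
Q = 1 (Q = Pow(Add(0, 1), 2) = Pow(1, 2) = 1)
Mul(-4, Add(Add(v, Mul(2, -5)), Q)) = Mul(-4, Add(Add(-5, Mul(2, -5)), 1)) = Mul(-4, Add(Add(-5, -10), 1)) = Mul(-4, Add(-15, 1)) = Mul(-4, -14) = 56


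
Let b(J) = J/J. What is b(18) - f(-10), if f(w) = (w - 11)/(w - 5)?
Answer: -⅖ ≈ -0.40000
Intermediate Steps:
b(J) = 1
f(w) = (-11 + w)/(-5 + w)
b(18) - f(-10) = 1 - (-11 - 10)/(-5 - 10) = 1 - (-21)/(-15) = 1 - (-1)*(-21)/15 = 1 - 1*7/5 = 1 - 7/5 = -⅖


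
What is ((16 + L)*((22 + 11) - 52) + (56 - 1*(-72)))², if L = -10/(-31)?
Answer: 31877316/961 ≈ 33171.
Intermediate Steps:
L = 10/31 (L = -10*(-1/31) = 10/31 ≈ 0.32258)
((16 + L)*((22 + 11) - 52) + (56 - 1*(-72)))² = ((16 + 10/31)*((22 + 11) - 52) + (56 - 1*(-72)))² = (506*(33 - 52)/31 + (56 + 72))² = ((506/31)*(-19) + 128)² = (-9614/31 + 128)² = (-5646/31)² = 31877316/961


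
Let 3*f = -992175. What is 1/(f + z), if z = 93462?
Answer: -1/237263 ≈ -4.2147e-6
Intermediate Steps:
f = -330725 (f = (1/3)*(-992175) = -330725)
1/(f + z) = 1/(-330725 + 93462) = 1/(-237263) = -1/237263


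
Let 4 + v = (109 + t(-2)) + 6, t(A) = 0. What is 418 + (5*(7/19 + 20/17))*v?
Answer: 411959/323 ≈ 1275.4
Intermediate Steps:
v = 111 (v = -4 + ((109 + 0) + 6) = -4 + (109 + 6) = -4 + 115 = 111)
418 + (5*(7/19 + 20/17))*v = 418 + (5*(7/19 + 20/17))*111 = 418 + (5*(499/323))*111 = 418 + (2495/323)*111 = 418 + 276945/323 = 411959/323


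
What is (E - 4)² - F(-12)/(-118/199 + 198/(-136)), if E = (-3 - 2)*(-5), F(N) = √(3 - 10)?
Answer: 441 + 13532*I*√7/27725 ≈ 441.0 + 1.2913*I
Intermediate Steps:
F(N) = I*√7 (F(N) = √(-7) = I*√7)
E = 25 (E = -5*(-5) = 25)
(E - 4)² - F(-12)/(-118/199 + 198/(-136)) = (25 - 4)² - I*√7/(-118/199 + 198/(-136)) = 21² - I*√7/(-118*1/199 + 198*(-1/136)) = 441 - I*√7/(-118/199 - 99/68) = 441 - I*√7/(-27725/13532) = 441 - I*√7*(-13532)/27725 = 441 - (-13532)*I*√7/27725 = 441 + 13532*I*√7/27725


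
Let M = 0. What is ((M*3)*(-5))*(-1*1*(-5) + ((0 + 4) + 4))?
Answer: 0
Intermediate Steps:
((M*3)*(-5))*(-1*1*(-5) + ((0 + 4) + 4)) = ((0*3)*(-5))*(-1*1*(-5) + ((0 + 4) + 4)) = (0*(-5))*(-1*(-5) + (4 + 4)) = 0*(5 + 8) = 0*13 = 0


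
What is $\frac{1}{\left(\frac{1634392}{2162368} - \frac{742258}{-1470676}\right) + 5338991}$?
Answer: $\frac{99379460024}{530586167924746907} \approx 1.873 \cdot 10^{-7}$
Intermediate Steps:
$\frac{1}{\left(\frac{1634392}{2162368} - \frac{742258}{-1470676}\right) + 5338991} = \frac{1}{\left(1634392 \cdot \frac{1}{2162368} - - \frac{371129}{735338}\right) + 5338991} = \frac{1}{\left(\frac{204299}{270296} + \frac{371129}{735338}\right) + 5338991} = \frac{1}{\frac{125271751123}{99379460024} + 5338991} = \frac{1}{\frac{530586167924746907}{99379460024}} = \frac{99379460024}{530586167924746907}$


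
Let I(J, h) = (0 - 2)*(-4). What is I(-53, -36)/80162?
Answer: 4/40081 ≈ 9.9798e-5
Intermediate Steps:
I(J, h) = 8 (I(J, h) = -2*(-4) = 8)
I(-53, -36)/80162 = 8/80162 = 8*(1/80162) = 4/40081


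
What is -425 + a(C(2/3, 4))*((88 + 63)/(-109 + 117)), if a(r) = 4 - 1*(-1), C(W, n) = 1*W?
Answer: -2645/8 ≈ -330.63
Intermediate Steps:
C(W, n) = W
a(r) = 5 (a(r) = 4 + 1 = 5)
-425 + a(C(2/3, 4))*((88 + 63)/(-109 + 117)) = -425 + 5*((88 + 63)/(-109 + 117)) = -425 + 5*(151/8) = -425 + 755/8 = -2645/8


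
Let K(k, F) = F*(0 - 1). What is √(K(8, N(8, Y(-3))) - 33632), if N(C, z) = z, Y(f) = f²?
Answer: I*√33641 ≈ 183.41*I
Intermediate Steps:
K(k, F) = -F (K(k, F) = F*(-1) = -F)
√(K(8, N(8, Y(-3))) - 33632) = √(-1*(-3)² - 33632) = √(-1*9 - 33632) = √(-9 - 33632) = √(-33641) = I*√33641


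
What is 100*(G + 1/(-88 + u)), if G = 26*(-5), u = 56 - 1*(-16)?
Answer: -52025/4 ≈ -13006.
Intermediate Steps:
u = 72 (u = 56 + 16 = 72)
G = -130
100*(G + 1/(-88 + u)) = 100*(-130 + 1/(-88 + 72)) = 100*(-130 + 1/(-16)) = 100*(-130 - 1/16) = 100*(-2081/16) = -52025/4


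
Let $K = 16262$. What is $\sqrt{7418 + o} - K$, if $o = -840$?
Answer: $-16262 + \sqrt{6578} \approx -16181.0$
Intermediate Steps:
$\sqrt{7418 + o} - K = \sqrt{7418 - 840} - 16262 = \sqrt{6578} - 16262 = -16262 + \sqrt{6578}$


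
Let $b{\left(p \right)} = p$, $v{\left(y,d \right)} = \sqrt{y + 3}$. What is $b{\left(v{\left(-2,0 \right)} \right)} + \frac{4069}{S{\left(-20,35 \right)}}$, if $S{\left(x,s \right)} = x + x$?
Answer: $- \frac{4029}{40} \approx -100.72$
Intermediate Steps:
$v{\left(y,d \right)} = \sqrt{3 + y}$
$S{\left(x,s \right)} = 2 x$
$b{\left(v{\left(-2,0 \right)} \right)} + \frac{4069}{S{\left(-20,35 \right)}} = \sqrt{3 - 2} + \frac{4069}{2 \left(-20\right)} = \sqrt{1} + \frac{4069}{-40} = 1 + 4069 \left(- \frac{1}{40}\right) = 1 - \frac{4069}{40} = - \frac{4029}{40}$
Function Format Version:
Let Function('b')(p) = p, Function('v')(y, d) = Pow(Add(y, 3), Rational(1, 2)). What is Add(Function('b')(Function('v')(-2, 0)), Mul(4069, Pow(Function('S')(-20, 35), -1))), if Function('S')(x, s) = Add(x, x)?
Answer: Rational(-4029, 40) ≈ -100.72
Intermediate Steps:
Function('v')(y, d) = Pow(Add(3, y), Rational(1, 2))
Function('S')(x, s) = Mul(2, x)
Add(Function('b')(Function('v')(-2, 0)), Mul(4069, Pow(Function('S')(-20, 35), -1))) = Add(Pow(Add(3, -2), Rational(1, 2)), Mul(4069, Pow(Mul(2, -20), -1))) = Add(Pow(1, Rational(1, 2)), Mul(4069, Pow(-40, -1))) = Add(1, Mul(4069, Rational(-1, 40))) = Add(1, Rational(-4069, 40)) = Rational(-4029, 40)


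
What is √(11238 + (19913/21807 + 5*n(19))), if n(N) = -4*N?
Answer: √573767172937/7269 ≈ 104.21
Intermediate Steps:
√(11238 + (19913/21807 + 5*n(19))) = √(11238 + (19913/21807 + 5*(-4*19))) = √(11238 + (19913*(1/21807) + 5*(-76))) = √(11238 + (19913/21807 - 380)) = √(11238 - 8266747/21807) = √(236800319/21807) = √573767172937/7269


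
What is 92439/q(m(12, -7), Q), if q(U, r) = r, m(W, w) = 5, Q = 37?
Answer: 92439/37 ≈ 2498.4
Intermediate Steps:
92439/q(m(12, -7), Q) = 92439/37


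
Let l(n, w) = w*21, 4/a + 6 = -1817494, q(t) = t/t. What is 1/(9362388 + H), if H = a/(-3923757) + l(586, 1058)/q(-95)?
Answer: 1782857086875/16731411314629646251 ≈ 1.0656e-7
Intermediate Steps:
q(t) = 1
a = -1/454375 (a = 4/(-6 - 1817494) = 4/(-1817500) = 4*(-1/1817500) = -1/454375 ≈ -2.2008e-6)
l(n, w) = 21*w
H = 39611518756188751/1782857086875 (H = -1/454375/(-3923757) + (21*1058)/1 = -1/454375*(-1/3923757) + 22218*1 = 1/1782857086875 + 22218 = 39611518756188751/1782857086875 ≈ 22218.)
1/(9362388 + H) = 1/(9362388 + 39611518756188751/1782857086875) = 1/(16731411314629646251/1782857086875) = 1782857086875/16731411314629646251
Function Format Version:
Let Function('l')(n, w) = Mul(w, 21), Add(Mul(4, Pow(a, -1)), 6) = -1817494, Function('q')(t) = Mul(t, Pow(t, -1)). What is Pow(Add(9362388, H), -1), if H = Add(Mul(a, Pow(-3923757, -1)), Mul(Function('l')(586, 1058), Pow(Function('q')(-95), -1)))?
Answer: Rational(1782857086875, 16731411314629646251) ≈ 1.0656e-7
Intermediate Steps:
Function('q')(t) = 1
a = Rational(-1, 454375) (a = Mul(4, Pow(Add(-6, -1817494), -1)) = Mul(4, Pow(-1817500, -1)) = Mul(4, Rational(-1, 1817500)) = Rational(-1, 454375) ≈ -2.2008e-6)
Function('l')(n, w) = Mul(21, w)
H = Rational(39611518756188751, 1782857086875) (H = Add(Mul(Rational(-1, 454375), Pow(-3923757, -1)), Mul(Mul(21, 1058), Pow(1, -1))) = Add(Mul(Rational(-1, 454375), Rational(-1, 3923757)), Mul(22218, 1)) = Add(Rational(1, 1782857086875), 22218) = Rational(39611518756188751, 1782857086875) ≈ 22218.)
Pow(Add(9362388, H), -1) = Pow(Add(9362388, Rational(39611518756188751, 1782857086875)), -1) = Pow(Rational(16731411314629646251, 1782857086875), -1) = Rational(1782857086875, 16731411314629646251)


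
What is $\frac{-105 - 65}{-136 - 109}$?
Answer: $\frac{34}{49} \approx 0.69388$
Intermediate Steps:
$\frac{-105 - 65}{-136 - 109} = \frac{-105 - 65}{-245} = - \frac{-105 - 65}{245} = \left(- \frac{1}{245}\right) \left(-170\right) = \frac{34}{49}$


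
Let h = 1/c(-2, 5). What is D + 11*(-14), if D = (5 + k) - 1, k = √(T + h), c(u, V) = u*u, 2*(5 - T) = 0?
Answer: -150 + √21/2 ≈ -147.71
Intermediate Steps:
T = 5 (T = 5 - ½*0 = 5 + 0 = 5)
c(u, V) = u²
h = ¼ (h = 1/((-2)²) = 1/4 = ¼ ≈ 0.25000)
k = √21/2 (k = √(5 + ¼) = √(21/4) = √21/2 ≈ 2.2913)
D = 4 + √21/2 (D = (5 + √21/2) - 1 = 4 + √21/2 ≈ 6.2913)
D + 11*(-14) = (4 + √21/2) + 11*(-14) = (4 + √21/2) - 154 = -150 + √21/2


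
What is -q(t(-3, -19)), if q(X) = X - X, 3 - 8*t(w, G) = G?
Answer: 0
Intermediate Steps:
t(w, G) = 3/8 - G/8
q(X) = 0
-q(t(-3, -19)) = -1*0 = 0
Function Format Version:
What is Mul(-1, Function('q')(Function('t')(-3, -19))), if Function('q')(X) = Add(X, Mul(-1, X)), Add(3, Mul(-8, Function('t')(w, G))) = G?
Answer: 0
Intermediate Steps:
Function('t')(w, G) = Add(Rational(3, 8), Mul(Rational(-1, 8), G))
Function('q')(X) = 0
Mul(-1, Function('q')(Function('t')(-3, -19))) = Mul(-1, 0) = 0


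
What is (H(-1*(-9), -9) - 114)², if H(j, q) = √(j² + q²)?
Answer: 13158 - 2052*√2 ≈ 10256.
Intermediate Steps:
(H(-1*(-9), -9) - 114)² = (√((-1*(-9))² + (-9)²) - 114)² = (√(9² + 81) - 114)² = (√(81 + 81) - 114)² = (√162 - 114)² = (9*√2 - 114)² = (-114 + 9*√2)²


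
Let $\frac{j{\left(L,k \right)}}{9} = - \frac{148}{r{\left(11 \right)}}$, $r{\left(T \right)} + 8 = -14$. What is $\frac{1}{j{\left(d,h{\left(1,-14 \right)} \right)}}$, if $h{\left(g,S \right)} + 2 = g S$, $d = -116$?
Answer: $\frac{11}{666} \approx 0.016517$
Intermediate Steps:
$h{\left(g,S \right)} = -2 + S g$ ($h{\left(g,S \right)} = -2 + g S = -2 + S g$)
$r{\left(T \right)} = -22$ ($r{\left(T \right)} = -8 - 14 = -22$)
$j{\left(L,k \right)} = \frac{666}{11}$ ($j{\left(L,k \right)} = 9 \left(- \frac{148}{-22}\right) = 9 \left(\left(-148\right) \left(- \frac{1}{22}\right)\right) = 9 \cdot \frac{74}{11} = \frac{666}{11}$)
$\frac{1}{j{\left(d,h{\left(1,-14 \right)} \right)}} = \frac{1}{\frac{666}{11}} = \frac{11}{666}$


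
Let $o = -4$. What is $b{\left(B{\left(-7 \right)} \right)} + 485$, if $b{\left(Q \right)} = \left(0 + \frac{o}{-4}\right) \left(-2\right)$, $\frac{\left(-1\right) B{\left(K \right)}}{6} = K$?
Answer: $483$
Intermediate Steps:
$B{\left(K \right)} = - 6 K$
$b{\left(Q \right)} = -2$ ($b{\left(Q \right)} = \left(0 - \frac{4}{-4}\right) \left(-2\right) = \left(0 - -1\right) \left(-2\right) = \left(0 + 1\right) \left(-2\right) = 1 \left(-2\right) = -2$)
$b{\left(B{\left(-7 \right)} \right)} + 485 = -2 + 485 = 483$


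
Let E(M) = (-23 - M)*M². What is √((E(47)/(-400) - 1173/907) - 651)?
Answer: I*√87437149130/18140 ≈ 16.301*I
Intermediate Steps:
E(M) = M²*(-23 - M)
√((E(47)/(-400) - 1173/907) - 651) = √(((47²*(-23 - 1*47))/(-400) - 1173/907) - 651) = √(((2209*(-23 - 47))*(-1/400) - 1173*1/907) - 651) = √(((2209*(-70))*(-1/400) - 1173/907) - 651) = √((-154630*(-1/400) - 1173/907) - 651) = √((15463/40 - 1173/907) - 651) = √(13978021/36280 - 651) = √(-9640259/36280) = I*√87437149130/18140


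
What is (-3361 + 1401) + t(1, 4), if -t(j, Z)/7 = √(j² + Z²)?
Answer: -1960 - 7*√17 ≈ -1988.9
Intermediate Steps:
t(j, Z) = -7*√(Z² + j²) (t(j, Z) = -7*√(j² + Z²) = -7*√(Z² + j²))
(-3361 + 1401) + t(1, 4) = (-3361 + 1401) - 7*√(4² + 1²) = -1960 - 7*√(16 + 1) = -1960 - 7*√17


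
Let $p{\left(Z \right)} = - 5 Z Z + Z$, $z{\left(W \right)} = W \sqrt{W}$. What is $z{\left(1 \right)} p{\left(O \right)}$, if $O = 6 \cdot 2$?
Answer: $-708$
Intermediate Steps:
$z{\left(W \right)} = W^{\frac{3}{2}}$
$O = 12$
$p{\left(Z \right)} = Z - 5 Z^{2}$ ($p{\left(Z \right)} = - 5 Z^{2} + Z = Z - 5 Z^{2}$)
$z{\left(1 \right)} p{\left(O \right)} = 1^{\frac{3}{2}} \cdot 12 \left(1 - 60\right) = 1 \cdot 12 \left(1 - 60\right) = 1 \cdot 12 \left(-59\right) = 1 \left(-708\right) = -708$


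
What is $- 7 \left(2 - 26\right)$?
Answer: $168$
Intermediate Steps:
$- 7 \left(2 - 26\right) = \left(-7\right) \left(-24\right) = 168$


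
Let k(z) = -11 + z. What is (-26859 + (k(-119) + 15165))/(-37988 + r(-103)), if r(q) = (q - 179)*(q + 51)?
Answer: 2956/5831 ≈ 0.50695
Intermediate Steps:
r(q) = (-179 + q)*(51 + q)
(-26859 + (k(-119) + 15165))/(-37988 + r(-103)) = (-26859 + ((-11 - 119) + 15165))/(-37988 + (-9129 + (-103)**2 - 128*(-103))) = (-26859 + (-130 + 15165))/(-37988 + (-9129 + 10609 + 13184)) = (-26859 + 15035)/(-37988 + 14664) = -11824/(-23324) = -11824*(-1/23324) = 2956/5831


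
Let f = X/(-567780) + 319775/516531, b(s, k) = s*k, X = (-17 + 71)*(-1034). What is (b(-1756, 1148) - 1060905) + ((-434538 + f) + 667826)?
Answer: -69494290002275957/24439664265 ≈ -2.8435e+6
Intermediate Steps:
X = -55836 (X = 54*(-1034) = -55836)
b(s, k) = k*s
f = 17533572868/24439664265 (f = -55836/(-567780) + 319775/516531 = -55836*(-1/567780) + 319775*(1/516531) = 4653/47315 + 319775/516531 = 17533572868/24439664265 ≈ 0.71742)
(b(-1756, 1148) - 1060905) + ((-434538 + f) + 667826) = (1148*(-1756) - 1060905) + ((-434538 + 17533572868/24439664265) + 667826) = (-2015888 - 1060905) + (-10619945296811702/24439664265 + 667826) = -3076793 + 5701497930626188/24439664265 = -69494290002275957/24439664265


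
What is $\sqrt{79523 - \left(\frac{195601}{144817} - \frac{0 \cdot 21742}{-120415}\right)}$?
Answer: $\frac{\sqrt{1667725126185730}}{144817} \approx 282.0$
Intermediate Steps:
$\sqrt{79523 - \left(\frac{195601}{144817} - \frac{0 \cdot 21742}{-120415}\right)} = \sqrt{79523 + \left(0 \left(- \frac{1}{120415}\right) - \frac{195601}{144817}\right)} = \sqrt{79523 + \left(0 - \frac{195601}{144817}\right)} = \sqrt{79523 - \frac{195601}{144817}} = \sqrt{\frac{11516086690}{144817}} = \frac{\sqrt{1667725126185730}}{144817}$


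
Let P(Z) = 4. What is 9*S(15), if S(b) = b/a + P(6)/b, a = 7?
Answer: 759/35 ≈ 21.686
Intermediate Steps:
S(b) = 4/b + b/7 (S(b) = b/7 + 4/b = 4/b + b/7)
9*S(15) = 9*(4/15 + (⅐)*15) = 9*(4*(1/15) + 15/7) = 9*(4/15 + 15/7) = 9*(253/105) = 759/35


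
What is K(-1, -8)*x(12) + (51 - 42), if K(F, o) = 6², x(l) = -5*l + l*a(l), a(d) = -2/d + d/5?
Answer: -5931/5 ≈ -1186.2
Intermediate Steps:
a(d) = -2/d + d/5 (a(d) = -2/d + d*(⅕) = -2/d + d/5)
x(l) = -5*l + l*(-2/l + l/5)
K(F, o) = 36
K(-1, -8)*x(12) + (51 - 42) = 36*(-2 + (⅕)*12*(-25 + 12)) + (51 - 42) = 36*(-2 + (⅕)*12*(-13)) + 9 = 36*(-2 - 156/5) + 9 = 36*(-166/5) + 9 = -5976/5 + 9 = -5931/5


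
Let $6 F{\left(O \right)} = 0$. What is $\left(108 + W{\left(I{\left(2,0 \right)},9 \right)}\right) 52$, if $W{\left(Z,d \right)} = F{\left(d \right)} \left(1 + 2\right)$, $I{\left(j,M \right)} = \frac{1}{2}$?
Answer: $5616$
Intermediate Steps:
$F{\left(O \right)} = 0$ ($F{\left(O \right)} = \frac{1}{6} \cdot 0 = 0$)
$I{\left(j,M \right)} = \frac{1}{2}$
$W{\left(Z,d \right)} = 0$ ($W{\left(Z,d \right)} = 0 \left(1 + 2\right) = 0 \cdot 3 = 0$)
$\left(108 + W{\left(I{\left(2,0 \right)},9 \right)}\right) 52 = \left(108 + 0\right) 52 = 108 \cdot 52 = 5616$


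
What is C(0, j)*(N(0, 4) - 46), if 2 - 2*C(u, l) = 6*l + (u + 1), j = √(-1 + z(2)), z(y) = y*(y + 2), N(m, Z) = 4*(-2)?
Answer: -27 + 162*√7 ≈ 401.61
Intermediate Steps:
N(m, Z) = -8
z(y) = y*(2 + y)
j = √7 (j = √(-1 + 2*(2 + 2)) = √(-1 + 2*4) = √(-1 + 8) = √7 ≈ 2.6458)
C(u, l) = ½ - 3*l - u/2 (C(u, l) = 1 - (6*l + (u + 1))/2 = 1 - (6*l + (1 + u))/2 = 1 - (1 + u + 6*l)/2 = 1 + (-½ - 3*l - u/2) = ½ - 3*l - u/2)
C(0, j)*(N(0, 4) - 46) = (½ - 3*√7 - ½*0)*(-8 - 46) = (½ - 3*√7 + 0)*(-54) = (½ - 3*√7)*(-54) = -27 + 162*√7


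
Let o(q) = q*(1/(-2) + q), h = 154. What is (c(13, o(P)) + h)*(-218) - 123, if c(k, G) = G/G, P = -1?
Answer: -33913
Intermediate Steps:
o(q) = q*(-1/2 + q)
c(k, G) = 1
(c(13, o(P)) + h)*(-218) - 123 = (1 + 154)*(-218) - 123 = 155*(-218) - 123 = -33790 - 123 = -33913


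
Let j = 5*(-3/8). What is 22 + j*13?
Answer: -19/8 ≈ -2.3750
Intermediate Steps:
j = -15/8 (j = 5*(-3*1/8) = 5*(-3/8) = -15/8 ≈ -1.8750)
22 + j*13 = 22 - 15/8*13 = 22 - 195/8 = -19/8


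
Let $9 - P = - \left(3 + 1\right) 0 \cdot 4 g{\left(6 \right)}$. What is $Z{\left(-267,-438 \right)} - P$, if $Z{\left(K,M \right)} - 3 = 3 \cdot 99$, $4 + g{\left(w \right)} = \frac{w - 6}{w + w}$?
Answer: $291$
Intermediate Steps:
$g{\left(w \right)} = -4 + \frac{-6 + w}{2 w}$ ($g{\left(w \right)} = -4 + \frac{w - 6}{w + w} = -4 + \frac{-6 + w}{2 w}$)
$Z{\left(K,M \right)} = 300$ ($Z{\left(K,M \right)} = 3 + 3 \cdot 99 = 3 + 297 = 300$)
$P = 9$ ($P = 9 - - \left(3 + 1\right) 0 \cdot 4 \left(- \frac{7}{2} - \frac{3}{6}\right) = 9 - - 4 \cdot 0 \cdot 4 \left(- \frac{7}{2} - \frac{1}{2}\right) = 9 - - 0 \cdot 4 \left(- \frac{7}{2} - \frac{1}{2}\right) = 9 - - 0 \left(-4\right) = 9 - \left(-1\right) 0 = 9 - 0 = 9 + 0 = 9$)
$Z{\left(-267,-438 \right)} - P = 300 - 9 = 291$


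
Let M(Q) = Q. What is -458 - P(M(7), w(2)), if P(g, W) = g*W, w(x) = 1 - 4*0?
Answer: -465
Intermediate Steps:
w(x) = 1 (w(x) = 1 + 0 = 1)
P(g, W) = W*g
-458 - P(M(7), w(2)) = -458 - 7 = -465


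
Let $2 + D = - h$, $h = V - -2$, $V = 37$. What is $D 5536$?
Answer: $-226976$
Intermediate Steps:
$h = 39$ ($h = 37 - -2 = 37 + 2 = 39$)
$D = -41$ ($D = -2 - 39 = -41$)
$D 5536 = \left(-41\right) 5536 = -226976$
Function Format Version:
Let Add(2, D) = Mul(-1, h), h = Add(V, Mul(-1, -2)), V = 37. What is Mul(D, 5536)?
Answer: -226976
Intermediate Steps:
h = 39 (h = Add(37, Mul(-1, -2)) = Add(37, 2) = 39)
D = -41 (D = Add(-2, Mul(-1, 39)) = Add(-2, -39) = -41)
Mul(D, 5536) = Mul(-41, 5536) = -226976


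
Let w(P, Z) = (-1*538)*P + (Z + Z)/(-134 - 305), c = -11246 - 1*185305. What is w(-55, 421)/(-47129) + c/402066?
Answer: -1032118942641/924288575294 ≈ -1.1167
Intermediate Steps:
c = -196551 (c = -11246 - 185305 = -196551)
w(P, Z) = -538*P - 2*Z/439 (w(P, Z) = -538*P + (2*Z)/(-439) = -538*P + (2*Z)*(-1/439) = -538*P - 2*Z/439)
w(-55, 421)/(-47129) + c/402066 = (-538*(-55) - 2/439*421)/(-47129) - 196551/402066 = (29590 - 842/439)*(-1/47129) - 196551*1/402066 = (12989168/439)*(-1/47129) - 21839/44674 = -12989168/20689631 - 21839/44674 = -1032118942641/924288575294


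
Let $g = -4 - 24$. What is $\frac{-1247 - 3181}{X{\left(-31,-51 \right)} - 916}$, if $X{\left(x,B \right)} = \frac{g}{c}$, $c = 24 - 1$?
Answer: $\frac{2829}{586} \approx 4.8276$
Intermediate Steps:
$c = 23$
$g = -28$
$X{\left(x,B \right)} = - \frac{28}{23}$
$\frac{-1247 - 3181}{X{\left(-31,-51 \right)} - 916} = \frac{-1247 - 3181}{- \frac{28}{23} - 916} = - \frac{4428}{- \frac{21096}{23}} = \left(-4428\right) \left(- \frac{23}{21096}\right) = \frac{2829}{586}$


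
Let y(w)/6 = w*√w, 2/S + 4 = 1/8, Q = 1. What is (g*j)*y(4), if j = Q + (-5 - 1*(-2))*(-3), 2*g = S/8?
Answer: -480/31 ≈ -15.484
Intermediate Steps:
S = -16/31 (S = 2/(-4 + 1/8) = 2/(-4 + ⅛) = 2/(-31/8) = 2*(-8/31) = -16/31 ≈ -0.51613)
y(w) = 6*w^(3/2) (y(w) = 6*(w*√w) = 6*w^(3/2))
g = -1/31 (g = (-16/31/8)/2 = (-16/31*⅛)/2 = (½)*(-2/31) = -1/31 ≈ -0.032258)
j = 10 (j = 1 + (-5 - 1*(-2))*(-3) = 1 + (-5 + 2)*(-3) = 1 - 3*(-3) = 1 + 9 = 10)
(g*j)*y(4) = (-1/31*10)*(6*4^(3/2)) = -60*8/31 = -10/31*48 = -480/31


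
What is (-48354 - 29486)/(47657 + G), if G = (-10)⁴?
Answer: -77840/57657 ≈ -1.3501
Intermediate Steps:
G = 10000
(-48354 - 29486)/(47657 + G) = (-48354 - 29486)/(47657 + 10000) = -77840/57657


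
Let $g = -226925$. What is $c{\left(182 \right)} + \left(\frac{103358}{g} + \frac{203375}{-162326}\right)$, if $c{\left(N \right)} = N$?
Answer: $\frac{6641192051517}{36835827550} \approx 180.29$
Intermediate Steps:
$c{\left(182 \right)} + \left(\frac{103358}{g} + \frac{203375}{-162326}\right) = 182 + \left(\frac{103358}{-226925} + \frac{203375}{-162326}\right) = 182 + \left(103358 \left(- \frac{1}{226925}\right) + 203375 \left(- \frac{1}{162326}\right)\right) = 182 - \frac{62928562583}{36835827550} = \frac{6641192051517}{36835827550}$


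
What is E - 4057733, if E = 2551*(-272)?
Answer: -4751605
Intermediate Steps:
E = -693872
E - 4057733 = -693872 - 4057733 = -4751605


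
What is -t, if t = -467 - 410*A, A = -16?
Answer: -6093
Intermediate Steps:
t = 6093 (t = -467 - 410*(-16) = -467 + 6560 = 6093)
-t = -1*6093 = -6093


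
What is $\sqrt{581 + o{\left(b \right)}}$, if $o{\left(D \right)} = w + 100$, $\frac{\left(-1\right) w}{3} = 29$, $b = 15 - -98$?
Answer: $3 \sqrt{66} \approx 24.372$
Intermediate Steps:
$b = 113$ ($b = 15 + 98 = 113$)
$w = -87$ ($w = \left(-3\right) 29 = -87$)
$o{\left(D \right)} = 13$ ($o{\left(D \right)} = -87 + 100 = 13$)
$\sqrt{581 + o{\left(b \right)}} = \sqrt{581 + 13} = \sqrt{594} = 3 \sqrt{66}$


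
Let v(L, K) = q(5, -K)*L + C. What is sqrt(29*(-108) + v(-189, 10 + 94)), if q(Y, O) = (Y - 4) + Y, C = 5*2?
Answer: 4*I*sqrt(266) ≈ 65.238*I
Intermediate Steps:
C = 10
q(Y, O) = -4 + 2*Y (q(Y, O) = (-4 + Y) + Y = -4 + 2*Y)
v(L, K) = 10 + 6*L (v(L, K) = (-4 + 2*5)*L + 10 = (-4 + 10)*L + 10 = 6*L + 10 = 10 + 6*L)
sqrt(29*(-108) + v(-189, 10 + 94)) = sqrt(29*(-108) + (10 + 6*(-189))) = sqrt(-3132 + (10 - 1134)) = sqrt(-3132 - 1124) = sqrt(-4256) = 4*I*sqrt(266)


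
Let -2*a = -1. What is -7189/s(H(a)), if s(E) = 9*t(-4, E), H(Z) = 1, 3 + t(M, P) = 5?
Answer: -7189/18 ≈ -399.39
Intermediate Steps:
a = ½ (a = -½*(-1) = ½ ≈ 0.50000)
t(M, P) = 2 (t(M, P) = -3 + 5 = 2)
s(E) = 18 (s(E) = 9*2 = 18)
-7189/s(H(a)) = -7189/18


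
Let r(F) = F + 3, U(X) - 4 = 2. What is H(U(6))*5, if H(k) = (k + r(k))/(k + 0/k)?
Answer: 25/2 ≈ 12.500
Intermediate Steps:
U(X) = 6 (U(X) = 4 + 2 = 6)
r(F) = 3 + F
H(k) = (3 + 2*k)/k (H(k) = (k + (3 + k))/(k + 0/k) = (3 + 2*k)/(k + 0) = (3 + 2*k)/k)
H(U(6))*5 = (2 + 3/6)*5 = (2 + 3*(⅙))*5 = (2 + ½)*5 = (5/2)*5 = 25/2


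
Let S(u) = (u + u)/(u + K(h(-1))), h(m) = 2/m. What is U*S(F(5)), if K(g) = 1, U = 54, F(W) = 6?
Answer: 648/7 ≈ 92.571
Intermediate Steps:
S(u) = 2*u/(1 + u) (S(u) = (u + u)/(u + 1) = (2*u)/(1 + u) = 2*u/(1 + u))
U*S(F(5)) = 54*(2*6/(1 + 6)) = 54*(2*6/7) = 54*(2*6*(1/7)) = 54*(12/7) = 648/7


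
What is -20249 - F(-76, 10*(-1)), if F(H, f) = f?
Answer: -20239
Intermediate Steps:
-20249 - F(-76, 10*(-1)) = -20249 - 10*(-1) = -20249 - 1*(-10) = -20249 + 10 = -20239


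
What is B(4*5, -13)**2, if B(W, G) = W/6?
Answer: 100/9 ≈ 11.111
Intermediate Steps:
B(W, G) = W/6 (B(W, G) = W*(1/6) = W/6)
B(4*5, -13)**2 = ((4*5)/6)**2 = ((1/6)*20)**2 = (10/3)**2 = 100/9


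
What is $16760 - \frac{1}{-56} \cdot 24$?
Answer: $\frac{117323}{7} \approx 16760.0$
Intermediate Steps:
$16760 - \frac{1}{-56} \cdot 24 = 16760 - \left(- \frac{1}{56}\right) 24 = 16760 - - \frac{3}{7} = 16760 + \frac{3}{7} = \frac{117323}{7}$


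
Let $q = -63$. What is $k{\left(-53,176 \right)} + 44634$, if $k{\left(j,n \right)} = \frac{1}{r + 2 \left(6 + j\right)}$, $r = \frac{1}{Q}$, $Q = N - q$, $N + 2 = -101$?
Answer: $\frac{167868434}{3761} \approx 44634.0$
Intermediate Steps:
$N = -103$ ($N = -2 - 101 = -103$)
$Q = -40$ ($Q = -103 - -63 = -103 + 63 = -40$)
$r = - \frac{1}{40}$ ($r = \frac{1}{-40} = - \frac{1}{40} \approx -0.025$)
$k{\left(j,n \right)} = \frac{1}{\frac{479}{40} + 2 j}$ ($k{\left(j,n \right)} = \frac{1}{- \frac{1}{40} + 2 \left(6 + j\right)} = \frac{1}{- \frac{1}{40} + \left(12 + 2 j\right)} = \frac{1}{\frac{479}{40} + 2 j}$)
$k{\left(-53,176 \right)} + 44634 = \frac{40}{479 + 80 \left(-53\right)} + 44634 = \frac{40}{479 - 4240} + 44634 = \frac{40}{-3761} + 44634 = 40 \left(- \frac{1}{3761}\right) + 44634 = - \frac{40}{3761} + 44634 = \frac{167868434}{3761}$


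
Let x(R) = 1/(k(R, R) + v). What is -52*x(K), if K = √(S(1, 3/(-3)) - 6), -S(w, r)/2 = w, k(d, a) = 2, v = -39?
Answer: 52/37 ≈ 1.4054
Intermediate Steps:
S(w, r) = -2*w
K = 2*I*√2 (K = √(-2*1 - 6) = √(-2 - 6) = √(-8) = 2*I*√2 ≈ 2.8284*I)
x(R) = -1/37 (x(R) = 1/(2 - 39) = 1/(-37) = -1/37)
-52*x(K) = -52*(-1/37) = 52/37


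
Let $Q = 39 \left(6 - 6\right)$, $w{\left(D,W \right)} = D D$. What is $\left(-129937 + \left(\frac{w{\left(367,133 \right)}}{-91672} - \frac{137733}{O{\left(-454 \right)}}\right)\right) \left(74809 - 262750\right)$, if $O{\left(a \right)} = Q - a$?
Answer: $\frac{509371497376819779}{20809544} \approx 2.4478 \cdot 10^{10}$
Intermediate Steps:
$w{\left(D,W \right)} = D^{2}$
$Q = 0$ ($Q = 39 \left(6 - 6\right) = 39 \cdot 0 = 0$)
$O{\left(a \right)} = - a$ ($O{\left(a \right)} = 0 - a = - a$)
$\left(-129937 + \left(\frac{w{\left(367,133 \right)}}{-91672} - \frac{137733}{O{\left(-454 \right)}}\right)\right) \left(74809 - 262750\right) = \left(-129937 - \left(\frac{137733}{454} - \frac{367^{2}}{-91672}\right)\right) \left(74809 - 262750\right) = \left(-129937 + \left(134689 \left(- \frac{1}{91672}\right) - \frac{137733}{454}\right)\right) \left(-187941\right) = \left(-129937 - \frac{6343704191}{20809544}\right) \left(-187941\right) = \left(- \frac{2710273422919}{20809544}\right) \left(-187941\right) = \frac{509371497376819779}{20809544}$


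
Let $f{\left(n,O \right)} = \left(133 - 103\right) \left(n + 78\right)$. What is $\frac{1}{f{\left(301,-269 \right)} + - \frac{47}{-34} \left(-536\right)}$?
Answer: $\frac{17}{180694} \approx 9.4082 \cdot 10^{-5}$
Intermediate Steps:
$f{\left(n,O \right)} = 2340 + 30 n$ ($f{\left(n,O \right)} = 30 \left(78 + n\right) = 2340 + 30 n$)
$\frac{1}{f{\left(301,-269 \right)} + - \frac{47}{-34} \left(-536\right)} = \frac{1}{\left(2340 + 30 \cdot 301\right) + - \frac{47}{-34} \left(-536\right)} = \frac{1}{\left(2340 + 9030\right) + \left(-47\right) \left(- \frac{1}{34}\right) \left(-536\right)} = \frac{1}{11370 + \frac{47}{34} \left(-536\right)} = \frac{1}{11370 - \frac{12596}{17}} = \frac{1}{\frac{180694}{17}} = \frac{17}{180694}$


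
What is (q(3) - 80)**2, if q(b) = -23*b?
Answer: 22201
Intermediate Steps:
(q(3) - 80)**2 = (-23*3 - 80)**2 = (-69 - 80)**2 = (-149)**2 = 22201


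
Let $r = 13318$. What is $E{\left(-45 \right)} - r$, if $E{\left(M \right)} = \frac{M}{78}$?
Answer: $- \frac{346283}{26} \approx -13319.0$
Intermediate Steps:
$E{\left(M \right)} = \frac{M}{78}$ ($E{\left(M \right)} = M \frac{1}{78} = \frac{M}{78}$)
$E{\left(-45 \right)} - r = \frac{1}{78} \left(-45\right) - 13318 = - \frac{15}{26} - 13318 = - \frac{346283}{26}$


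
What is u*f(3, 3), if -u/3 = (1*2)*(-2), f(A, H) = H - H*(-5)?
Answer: 216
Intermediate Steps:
f(A, H) = 6*H (f(A, H) = H - (-5)*H = H + 5*H = 6*H)
u = 12 (u = -3*1*2*(-2) = -6*(-2) = -3*(-4) = 12)
u*f(3, 3) = 12*(6*3) = 12*18 = 216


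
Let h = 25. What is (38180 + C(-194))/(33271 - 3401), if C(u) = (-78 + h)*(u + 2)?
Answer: 24178/14935 ≈ 1.6189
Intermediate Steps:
C(u) = -106 - 53*u (C(u) = (-78 + 25)*(u + 2) = -53*(2 + u) = -106 - 53*u)
(38180 + C(-194))/(33271 - 3401) = (38180 + (-106 - 53*(-194)))/(33271 - 3401) = (38180 + (-106 + 10282))/29870 = (38180 + 10176)*(1/29870) = 48356*(1/29870) = 24178/14935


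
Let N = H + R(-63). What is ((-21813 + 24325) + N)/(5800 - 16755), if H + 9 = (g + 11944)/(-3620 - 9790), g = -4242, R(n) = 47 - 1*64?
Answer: -16664779/73453275 ≈ -0.22688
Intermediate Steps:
R(n) = -17 (R(n) = 47 - 64 = -17)
H = -64196/6705 (H = -9 + (-4242 + 11944)/(-3620 - 9790) = -9 + 7702/(-13410) = -9 + 7702*(-1/13410) = -9 - 3851/6705 = -64196/6705 ≈ -9.5743)
N = -178181/6705 (N = -64196/6705 - 17 = -178181/6705 ≈ -26.574)
((-21813 + 24325) + N)/(5800 - 16755) = ((-21813 + 24325) - 178181/6705)/(5800 - 16755) = (2512 - 178181/6705)/(-10955) = (16664779/6705)*(-1/10955) = -16664779/73453275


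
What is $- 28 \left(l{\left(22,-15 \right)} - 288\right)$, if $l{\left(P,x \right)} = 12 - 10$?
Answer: $8008$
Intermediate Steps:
$l{\left(P,x \right)} = 2$ ($l{\left(P,x \right)} = 12 - 10 = 2$)
$- 28 \left(l{\left(22,-15 \right)} - 288\right) = - 28 \left(2 - 288\right) = \left(-28\right) \left(-286\right) = 8008$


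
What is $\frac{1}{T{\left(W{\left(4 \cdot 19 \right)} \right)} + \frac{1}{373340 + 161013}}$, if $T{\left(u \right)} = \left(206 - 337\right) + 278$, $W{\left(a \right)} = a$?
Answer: $\frac{534353}{78549892} \approx 0.0068027$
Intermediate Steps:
$T{\left(u \right)} = 147$ ($T{\left(u \right)} = -131 + 278 = 147$)
$\frac{1}{T{\left(W{\left(4 \cdot 19 \right)} \right)} + \frac{1}{373340 + 161013}} = \frac{1}{147 + \frac{1}{373340 + 161013}} = \frac{1}{147 + \frac{1}{534353}} = \frac{1}{\frac{78549892}{534353}} = \frac{534353}{78549892}$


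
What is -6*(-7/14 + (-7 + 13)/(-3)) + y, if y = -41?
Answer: -26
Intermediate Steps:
-6*(-7/14 + (-7 + 13)/(-3)) + y = -6*(-7/14 + (-7 + 13)/(-3)) - 41 = -6*(-7*1/14 + 6*(-⅓)) - 41 = -6*(-½ - 2) - 41 = -6*(-5/2) - 41 = 15 - 41 = -26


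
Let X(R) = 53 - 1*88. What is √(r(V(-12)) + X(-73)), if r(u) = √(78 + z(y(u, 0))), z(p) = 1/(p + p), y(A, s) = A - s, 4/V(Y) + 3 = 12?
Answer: √(-140 + √1266)/2 ≈ 5.1093*I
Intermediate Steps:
V(Y) = 4/9 (V(Y) = 4/(-3 + 12) = 4/9)
z(p) = 1/(2*p)
r(u) = √(78 + 1/(2*u)) (r(u) = √(78 + 1/(2*(u - 1*0))) = √(78 + 1/(2*(u + 0))) = √(78 + 1/(2*u)))
X(R) = -35 (X(R) = 53 - 88 = -35)
√(r(V(-12)) + X(-73)) = √(√(312 + 2/(4/9))/2 - 35) = √(√(312 + 2*(9/4))/2 - 35) = √(√(312 + 9/2)/2 - 35) = √(√(633/2)/2 - 35) = √((√1266/2)/2 - 35) = √(√1266/4 - 35) = √(-35 + √1266/4)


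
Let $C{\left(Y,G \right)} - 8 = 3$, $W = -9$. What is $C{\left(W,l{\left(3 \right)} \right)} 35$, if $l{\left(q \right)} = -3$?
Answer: $385$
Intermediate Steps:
$C{\left(Y,G \right)} = 11$ ($C{\left(Y,G \right)} = 8 + 3 = 11$)
$C{\left(W,l{\left(3 \right)} \right)} 35 = 11 \cdot 35 = 385$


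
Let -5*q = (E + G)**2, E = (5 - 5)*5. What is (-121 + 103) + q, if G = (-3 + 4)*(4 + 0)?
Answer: -106/5 ≈ -21.200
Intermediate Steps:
G = 4 (G = 1*4 = 4)
E = 0 (E = 0*5 = 0)
q = -16/5 (q = -(0 + 4)**2/5 = -1/5*4**2 = -1/5*16 = -16/5 ≈ -3.2000)
(-121 + 103) + q = (-121 + 103) - 16/5 = -18 - 16/5 = -106/5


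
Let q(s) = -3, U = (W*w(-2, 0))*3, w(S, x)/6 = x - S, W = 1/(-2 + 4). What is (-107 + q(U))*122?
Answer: -13420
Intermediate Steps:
W = ½ (W = 1/2 = ½ ≈ 0.50000)
w(S, x) = -6*S + 6*x (w(S, x) = 6*(x - S) = -6*S + 6*x)
U = 18 (U = ((-6*(-2) + 6*0)/2)*3 = ((12 + 0)/2)*3 = ((½)*12)*3 = 6*3 = 18)
(-107 + q(U))*122 = (-107 - 3)*122 = -110*122 = -13420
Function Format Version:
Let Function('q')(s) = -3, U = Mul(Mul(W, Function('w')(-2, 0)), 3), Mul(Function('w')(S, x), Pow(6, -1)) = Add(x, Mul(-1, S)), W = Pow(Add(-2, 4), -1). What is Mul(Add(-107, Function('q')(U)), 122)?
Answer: -13420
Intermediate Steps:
W = Rational(1, 2) (W = Pow(2, -1) = Rational(1, 2) ≈ 0.50000)
Function('w')(S, x) = Add(Mul(-6, S), Mul(6, x)) (Function('w')(S, x) = Mul(6, Add(x, Mul(-1, S))) = Add(Mul(-6, S), Mul(6, x)))
U = 18 (U = Mul(Mul(Rational(1, 2), Add(Mul(-6, -2), Mul(6, 0))), 3) = Mul(Mul(Rational(1, 2), Add(12, 0)), 3) = Mul(Mul(Rational(1, 2), 12), 3) = Mul(6, 3) = 18)
Mul(Add(-107, Function('q')(U)), 122) = Mul(Add(-107, -3), 122) = Mul(-110, 122) = -13420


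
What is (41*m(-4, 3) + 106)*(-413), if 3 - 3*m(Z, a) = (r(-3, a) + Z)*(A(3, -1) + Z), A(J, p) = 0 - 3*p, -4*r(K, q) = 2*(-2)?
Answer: -43778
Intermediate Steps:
r(K, q) = 1 (r(K, q) = -(-2)/2 = -1/4*(-4) = 1)
A(J, p) = -3*p
m(Z, a) = 1 - (1 + Z)*(3 + Z)/3 (m(Z, a) = 1 - (1 + Z)*(-3*(-1) + Z)/3 = 1 - (1 + Z)*(3 + Z)/3)
(41*m(-4, 3) + 106)*(-413) = (41*((1/3)*(-4)*(-4 - 1*(-4))) + 106)*(-413) = (41*((1/3)*(-4)*(-4 + 4)) + 106)*(-413) = (41*((1/3)*(-4)*0) + 106)*(-413) = (41*0 + 106)*(-413) = (0 + 106)*(-413) = 106*(-413) = -43778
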